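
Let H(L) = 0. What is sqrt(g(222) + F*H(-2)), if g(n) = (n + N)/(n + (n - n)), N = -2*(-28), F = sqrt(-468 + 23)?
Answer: sqrt(15429)/111 ≈ 1.1190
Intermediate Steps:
F = I*sqrt(445) (F = sqrt(-445) = I*sqrt(445) ≈ 21.095*I)
N = 56
g(n) = (56 + n)/n (g(n) = (n + 56)/(n + (n - n)) = (56 + n)/(n + 0) = (56 + n)/n)
sqrt(g(222) + F*H(-2)) = sqrt((56 + 222)/222 + (I*sqrt(445))*0) = sqrt((1/222)*278 + 0) = sqrt(139/111 + 0) = sqrt(139/111) = sqrt(15429)/111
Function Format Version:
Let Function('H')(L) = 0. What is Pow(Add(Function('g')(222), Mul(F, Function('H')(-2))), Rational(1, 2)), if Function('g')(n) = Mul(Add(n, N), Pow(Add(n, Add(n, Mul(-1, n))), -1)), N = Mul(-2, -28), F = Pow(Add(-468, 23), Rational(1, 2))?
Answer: Mul(Rational(1, 111), Pow(15429, Rational(1, 2))) ≈ 1.1190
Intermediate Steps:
F = Mul(I, Pow(445, Rational(1, 2))) (F = Pow(-445, Rational(1, 2)) = Mul(I, Pow(445, Rational(1, 2))) ≈ Mul(21.095, I))
N = 56
Function('g')(n) = Mul(Pow(n, -1), Add(56, n)) (Function('g')(n) = Mul(Add(n, 56), Pow(Add(n, Add(n, Mul(-1, n))), -1)) = Mul(Add(56, n), Pow(Add(n, 0), -1)) = Mul(Add(56, n), Pow(n, -1)) = Mul(Pow(n, -1), Add(56, n)))
Pow(Add(Function('g')(222), Mul(F, Function('H')(-2))), Rational(1, 2)) = Pow(Add(Mul(Pow(222, -1), Add(56, 222)), Mul(Mul(I, Pow(445, Rational(1, 2))), 0)), Rational(1, 2)) = Pow(Add(Mul(Rational(1, 222), 278), 0), Rational(1, 2)) = Pow(Add(Rational(139, 111), 0), Rational(1, 2)) = Pow(Rational(139, 111), Rational(1, 2)) = Mul(Rational(1, 111), Pow(15429, Rational(1, 2)))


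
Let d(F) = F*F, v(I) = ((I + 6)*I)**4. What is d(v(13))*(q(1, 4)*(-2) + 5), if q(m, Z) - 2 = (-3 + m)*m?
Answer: 69270070622919412805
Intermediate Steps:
q(m, Z) = 2 + m*(-3 + m) (q(m, Z) = 2 + (-3 + m)*m = 2 + m*(-3 + m))
v(I) = I**4*(6 + I)**4 (v(I) = ((6 + I)*I)**4 = (I*(6 + I))**4 = I**4*(6 + I)**4)
d(F) = F**2
d(v(13))*(q(1, 4)*(-2) + 5) = (13**4*(6 + 13)**4)**2*((2 + 1**2 - 3*1)*(-2) + 5) = (28561*19**4)**2*((2 + 1 - 3)*(-2) + 5) = (28561*130321)**2*(0*(-2) + 5) = 3722098081**2*(0 + 5) = 13854014124583882561*5 = 69270070622919412805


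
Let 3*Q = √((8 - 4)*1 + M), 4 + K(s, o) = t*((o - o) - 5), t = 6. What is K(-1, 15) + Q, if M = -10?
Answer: -34 + I*√6/3 ≈ -34.0 + 0.8165*I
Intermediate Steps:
K(s, o) = -34 (K(s, o) = -4 + 6*((o - o) - 5) = -4 + 6*(0 - 5) = -4 + 6*(-5) = -4 - 30 = -34)
Q = I*√6/3 (Q = √((8 - 4)*1 - 10)/3 = √(4*1 - 10)/3 = √(4 - 10)/3 = √(-6)/3 = (I*√6)/3 = I*√6/3 ≈ 0.8165*I)
K(-1, 15) + Q = -34 + I*√6/3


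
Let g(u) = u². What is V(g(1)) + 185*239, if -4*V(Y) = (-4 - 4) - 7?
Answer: 176875/4 ≈ 44219.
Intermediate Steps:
V(Y) = 15/4 (V(Y) = -((-4 - 4) - 7)/4 = -(-8 - 7)/4 = -¼*(-15) = 15/4)
V(g(1)) + 185*239 = 15/4 + 185*239 = 15/4 + 44215 = 176875/4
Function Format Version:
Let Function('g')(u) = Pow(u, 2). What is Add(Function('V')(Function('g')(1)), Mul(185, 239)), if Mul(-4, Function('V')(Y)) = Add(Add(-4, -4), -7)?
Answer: Rational(176875, 4) ≈ 44219.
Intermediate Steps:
Function('V')(Y) = Rational(15, 4) (Function('V')(Y) = Mul(Rational(-1, 4), Add(Add(-4, -4), -7)) = Mul(Rational(-1, 4), Add(-8, -7)) = Mul(Rational(-1, 4), -15) = Rational(15, 4))
Add(Function('V')(Function('g')(1)), Mul(185, 239)) = Add(Rational(15, 4), Mul(185, 239)) = Add(Rational(15, 4), 44215) = Rational(176875, 4)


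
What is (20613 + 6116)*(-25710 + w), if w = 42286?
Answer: 443059904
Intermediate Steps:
(20613 + 6116)*(-25710 + w) = (20613 + 6116)*(-25710 + 42286) = 26729*16576 = 443059904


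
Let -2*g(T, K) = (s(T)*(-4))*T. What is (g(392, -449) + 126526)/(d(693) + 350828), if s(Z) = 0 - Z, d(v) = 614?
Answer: -90401/175721 ≈ -0.51446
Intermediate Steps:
s(Z) = -Z
g(T, K) = -2*T² (g(T, K) = --T*(-4)*T/2 = -4*T*T/2 = -2*T²)
(g(392, -449) + 126526)/(d(693) + 350828) = (-2*392² + 126526)/(614 + 350828) = (-2*153664 + 126526)/351442 = (-307328 + 126526)*(1/351442) = -180802*1/351442 = -90401/175721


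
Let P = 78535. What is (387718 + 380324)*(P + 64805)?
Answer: 110091140280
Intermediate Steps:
(387718 + 380324)*(P + 64805) = (387718 + 380324)*(78535 + 64805) = 768042*143340 = 110091140280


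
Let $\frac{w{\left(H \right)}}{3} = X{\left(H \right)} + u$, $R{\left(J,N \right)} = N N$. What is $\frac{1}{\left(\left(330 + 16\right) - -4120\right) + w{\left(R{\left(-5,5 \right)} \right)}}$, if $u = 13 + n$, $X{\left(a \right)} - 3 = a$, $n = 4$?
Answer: $\frac{1}{4601} \approx 0.00021734$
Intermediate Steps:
$X{\left(a \right)} = 3 + a$
$R{\left(J,N \right)} = N^{2}$
$u = 17$ ($u = 13 + 4 = 17$)
$w{\left(H \right)} = 60 + 3 H$ ($w{\left(H \right)} = 3 \left(\left(3 + H\right) + 17\right) = 3 \left(20 + H\right) = 60 + 3 H$)
$\frac{1}{\left(\left(330 + 16\right) - -4120\right) + w{\left(R{\left(-5,5 \right)} \right)}} = \frac{1}{\left(\left(330 + 16\right) - -4120\right) + \left(60 + 3 \cdot 5^{2}\right)} = \frac{1}{\left(346 + 4120\right) + \left(60 + 3 \cdot 25\right)} = \frac{1}{4466 + \left(60 + 75\right)} = \frac{1}{4466 + 135} = \frac{1}{4601}$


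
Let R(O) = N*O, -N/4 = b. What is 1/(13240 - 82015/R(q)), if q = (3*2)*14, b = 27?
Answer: 9072/120195295 ≈ 7.5477e-5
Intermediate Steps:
N = -108 (N = -4*27 = -108)
q = 84 (q = 6*14 = 84)
R(O) = -108*O
1/(13240 - 82015/R(q)) = 1/(13240 - 82015/((-108*84))) = 1/(13240 - 82015/(-9072)) = 1/(13240 - 82015*(-1/9072)) = 1/(13240 + 82015/9072) = 1/(120195295/9072) = 9072/120195295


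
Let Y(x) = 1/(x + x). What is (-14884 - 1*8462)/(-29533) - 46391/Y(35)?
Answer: -95904554864/29533 ≈ -3.2474e+6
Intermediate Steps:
Y(x) = 1/(2*x)
(-14884 - 1*8462)/(-29533) - 46391/Y(35) = (-14884 - 1*8462)/(-29533) - 46391/((½)/35) = (-14884 - 8462)*(-1/29533) - 46391/((½)*(1/35)) = -23346*(-1/29533) - 46391/1/70 = 23346/29533 - 46391*70 = 23346/29533 - 3247370 = -95904554864/29533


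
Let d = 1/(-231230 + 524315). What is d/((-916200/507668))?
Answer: -126917/67131119250 ≈ -1.8906e-6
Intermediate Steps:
d = 1/293085 ≈ 3.4120e-6
d/((-916200/507668)) = 1/(293085*((-916200/507668))) = 1/(293085*((-916200*1/507668))) = 1/(293085*(-229050/126917)) = (1/293085)*(-126917/229050) = -126917/67131119250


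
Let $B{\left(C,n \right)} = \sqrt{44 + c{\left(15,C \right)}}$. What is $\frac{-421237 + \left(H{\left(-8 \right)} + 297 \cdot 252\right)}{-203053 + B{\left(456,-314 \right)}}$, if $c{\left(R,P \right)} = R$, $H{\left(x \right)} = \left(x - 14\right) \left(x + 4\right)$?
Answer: $\frac{14063653833}{8246104150} + \frac{69261 \sqrt{59}}{8246104150} \approx 1.7056$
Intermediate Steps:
$H{\left(x \right)} = \left(-14 + x\right) \left(4 + x\right)$
$B{\left(C,n \right)} = \sqrt{59}$ ($B{\left(C,n \right)} = \sqrt{44 + 15} = \sqrt{59}$)
$\frac{-421237 + \left(H{\left(-8 \right)} + 297 \cdot 252\right)}{-203053 + B{\left(456,-314 \right)}} = \frac{-421237 + \left(\left(-56 + \left(-8\right)^{2} - -80\right) + 297 \cdot 252\right)}{-203053 + \sqrt{59}} = \frac{-421237 + \left(\left(-56 + 64 + 80\right) + 74844\right)}{-203053 + \sqrt{59}} = \frac{-421237 + \left(88 + 74844\right)}{-203053 + \sqrt{59}} = \frac{-421237 + 74932}{-203053 + \sqrt{59}} = - \frac{346305}{-203053 + \sqrt{59}}$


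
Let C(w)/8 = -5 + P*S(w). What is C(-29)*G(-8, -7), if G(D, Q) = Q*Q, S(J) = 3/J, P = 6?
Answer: -63896/29 ≈ -2203.3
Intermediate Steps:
G(D, Q) = Q²
C(w) = -40 + 144/w (C(w) = 8*(-5 + 6*(3/w)) = 8*(-5 + 18/w) = -40 + 144/w)
C(-29)*G(-8, -7) = (-40 + 144/(-29))*(-7)² = (-40 + 144*(-1/29))*49 = (-40 - 144/29)*49 = -1304/29*49 = -63896/29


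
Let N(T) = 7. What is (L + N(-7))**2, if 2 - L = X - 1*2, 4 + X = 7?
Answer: 64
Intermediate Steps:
X = 3 (X = -4 + 7 = 3)
L = 1 (L = 2 - (3 - 1*2) = 2 - (3 - 2) = 2 - 1*1 = 2 - 1 = 1)
(L + N(-7))**2 = (1 + 7)**2 = 8**2 = 64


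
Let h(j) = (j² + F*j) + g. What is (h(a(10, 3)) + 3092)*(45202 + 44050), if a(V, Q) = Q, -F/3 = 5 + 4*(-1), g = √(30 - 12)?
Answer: 275967184 + 267756*√2 ≈ 2.7635e+8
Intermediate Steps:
g = 3*√2 (g = √18 = 3*√2 ≈ 4.2426)
F = -3 (F = -3*(5 + 4*(-1)) = -3*(5 - 4) = -3*1 = -3)
h(j) = j² - 3*j + 3*√2 (h(j) = (j² - 3*j) + 3*√2 = j² - 3*j + 3*√2)
(h(a(10, 3)) + 3092)*(45202 + 44050) = ((3² - 3*3 + 3*√2) + 3092)*(45202 + 44050) = ((9 - 9 + 3*√2) + 3092)*89252 = (3*√2 + 3092)*89252 = (3092 + 3*√2)*89252 = 275967184 + 267756*√2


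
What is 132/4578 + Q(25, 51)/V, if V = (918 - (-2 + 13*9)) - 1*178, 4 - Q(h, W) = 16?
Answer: 4594/476875 ≈ 0.0096336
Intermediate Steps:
Q(h, W) = -12 (Q(h, W) = 4 - 1*16 = 4 - 16 = -12)
V = 625 (V = (918 - (-2 + 117)) - 178 = (918 - 1*115) - 178 = (918 - 115) - 178 = 803 - 178 = 625)
132/4578 + Q(25, 51)/V = 132/4578 - 12/625 = 132*(1/4578) - 12*1/625 = 22/763 - 12/625 = 4594/476875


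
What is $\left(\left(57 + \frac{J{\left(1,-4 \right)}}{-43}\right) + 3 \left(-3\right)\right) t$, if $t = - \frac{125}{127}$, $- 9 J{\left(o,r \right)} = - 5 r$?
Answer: $- \frac{2324500}{49149} \approx -47.295$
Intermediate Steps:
$J{\left(o,r \right)} = \frac{5 r}{9}$ ($J{\left(o,r \right)} = - \frac{\left(-5\right) r}{9} = \frac{5 r}{9}$)
$t = - \frac{125}{127}$ ($t = \left(-125\right) \frac{1}{127} = - \frac{125}{127} \approx -0.98425$)
$\left(\left(57 + \frac{J{\left(1,-4 \right)}}{-43}\right) + 3 \left(-3\right)\right) t = \left(\left(57 + \frac{\frac{5}{9} \left(-4\right)}{-43}\right) + 3 \left(-3\right)\right) \left(- \frac{125}{127}\right) = \left(\left(57 - - \frac{20}{387}\right) - 9\right) \left(- \frac{125}{127}\right) = \left(\left(57 + \frac{20}{387}\right) - 9\right) \left(- \frac{125}{127}\right) = \left(\frac{22079}{387} - 9\right) \left(- \frac{125}{127}\right) = \frac{18596}{387} \left(- \frac{125}{127}\right) = - \frac{2324500}{49149}$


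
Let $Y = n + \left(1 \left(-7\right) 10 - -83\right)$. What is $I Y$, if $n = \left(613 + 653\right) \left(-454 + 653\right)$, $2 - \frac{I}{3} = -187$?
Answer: $142853949$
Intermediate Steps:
$I = 567$ ($I = 6 - -561 = 6 + 561 = 567$)
$n = 251934$ ($n = 1266 \cdot 199 = 251934$)
$Y = 251947$ ($Y = 251934 + \left(1 \left(-7\right) 10 - -83\right) = 251934 + \left(\left(-7\right) 10 + 83\right) = 251934 + \left(-70 + 83\right) = 251934 + 13 = 251947$)
$I Y = 567 \cdot 251947 = 142853949$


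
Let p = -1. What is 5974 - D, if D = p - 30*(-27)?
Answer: 5165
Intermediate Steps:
D = 809 (D = -1 - 30*(-27) = -1 + 810 = 809)
5974 - D = 5974 - 1*809 = 5974 - 809 = 5165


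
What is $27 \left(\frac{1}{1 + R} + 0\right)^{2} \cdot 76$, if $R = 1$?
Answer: $513$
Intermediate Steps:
$27 \left(\frac{1}{1 + R} + 0\right)^{2} \cdot 76 = 27 \left(\frac{1}{1 + 1} + 0\right)^{2} \cdot 76 = 27 \left(\frac{1}{2} + 0\right)^{2} \cdot 76 = \frac{27}{4} \cdot 76 = 513$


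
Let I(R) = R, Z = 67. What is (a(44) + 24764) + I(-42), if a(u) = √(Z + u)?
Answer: 24722 + √111 ≈ 24733.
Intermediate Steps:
a(u) = √(67 + u)
(a(44) + 24764) + I(-42) = (√(67 + 44) + 24764) - 42 = (√111 + 24764) - 42 = (24764 + √111) - 42 = 24722 + √111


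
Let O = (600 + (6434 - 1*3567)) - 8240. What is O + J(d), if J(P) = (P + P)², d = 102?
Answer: 36843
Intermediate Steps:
J(P) = 4*P² (J(P) = (2*P)² = 4*P²)
O = -4773 (O = (600 + (6434 - 3567)) - 8240 = (600 + 2867) - 8240 = 3467 - 8240 = -4773)
O + J(d) = -4773 + 4*102² = -4773 + 4*10404 = -4773 + 41616 = 36843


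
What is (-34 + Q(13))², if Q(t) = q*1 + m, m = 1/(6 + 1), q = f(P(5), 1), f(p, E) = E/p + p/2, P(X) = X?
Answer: 4756761/4900 ≈ 970.77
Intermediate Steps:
f(p, E) = p/2 + E/p (f(p, E) = E/p + p*(½) = E/p + p/2 = p/2 + E/p)
q = 27/10 (q = (½)*5 + 1/5 = 5/2 + 1*(⅕) = 5/2 + ⅕ = 27/10 ≈ 2.7000)
m = ⅐ (m = 1/7 = ⅐ ≈ 0.14286)
Q(t) = 199/70 (Q(t) = (27/10)*1 + ⅐ = 27/10 + ⅐ = 199/70)
(-34 + Q(13))² = (-34 + 199/70)² = (-2181/70)² = 4756761/4900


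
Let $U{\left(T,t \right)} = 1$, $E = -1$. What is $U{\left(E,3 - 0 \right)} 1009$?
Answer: $1009$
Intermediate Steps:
$U{\left(E,3 - 0 \right)} 1009 = 1 \cdot 1009 = 1009$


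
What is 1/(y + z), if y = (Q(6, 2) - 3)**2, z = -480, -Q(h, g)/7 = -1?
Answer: -1/464 ≈ -0.0021552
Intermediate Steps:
Q(h, g) = 7 (Q(h, g) = -7*(-1) = 7)
y = 16 (y = (7 - 3)**2 = 4**2 = 16)
1/(y + z) = 1/(16 - 480) = 1/(-464) = -1/464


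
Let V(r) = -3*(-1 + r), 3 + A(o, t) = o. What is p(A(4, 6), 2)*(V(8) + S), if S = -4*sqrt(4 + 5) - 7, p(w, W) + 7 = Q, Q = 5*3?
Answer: -320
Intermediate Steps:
Q = 15
A(o, t) = -3 + o
p(w, W) = 8 (p(w, W) = -7 + 15 = 8)
V(r) = 3 - 3*r
S = -19 (S = -4*sqrt(9) - 7 = -4*3 - 7 = -12 - 7 = -19)
p(A(4, 6), 2)*(V(8) + S) = 8*((3 - 3*8) - 19) = 8*((3 - 24) - 19) = 8*(-21 - 19) = 8*(-40) = -320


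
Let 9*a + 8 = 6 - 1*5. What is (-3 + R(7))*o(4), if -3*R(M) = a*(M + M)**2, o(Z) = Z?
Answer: 5164/27 ≈ 191.26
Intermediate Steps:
a = -7/9 (a = -8/9 + (6 - 1*5)/9 = -8/9 + (6 - 5)/9 = -8/9 + (1/9)*1 = -8/9 + 1/9 = -7/9 ≈ -0.77778)
R(M) = 28*M**2/27 (R(M) = -(-7)*(M + M)**2/27 = -(-7)*(2*M)**2/27 = -(-7)*4*M**2/27 = -(-28)*M**2/27 = 28*M**2/27)
(-3 + R(7))*o(4) = (-3 + (28/27)*7**2)*4 = (-3 + (28/27)*49)*4 = (-3 + 1372/27)*4 = (1291/27)*4 = 5164/27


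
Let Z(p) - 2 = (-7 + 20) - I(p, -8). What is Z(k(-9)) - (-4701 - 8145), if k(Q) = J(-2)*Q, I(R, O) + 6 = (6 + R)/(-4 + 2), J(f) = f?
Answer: 12879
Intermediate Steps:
I(R, O) = -9 - R/2 (I(R, O) = -6 + (6 + R)/(-4 + 2) = -6 + (6 + R)/(-2) = -6 + (6 + R)*(-1/2) = -6 + (-3 - R/2) = -9 - R/2)
k(Q) = -2*Q
Z(p) = 24 + p/2 (Z(p) = 2 + ((-7 + 20) - (-9 - p/2)) = 2 + (13 + (9 + p/2)) = 2 + (22 + p/2) = 24 + p/2)
Z(k(-9)) - (-4701 - 8145) = (24 + (-2*(-9))/2) - (-4701 - 8145) = (24 + (1/2)*18) - 1*(-12846) = (24 + 9) + 12846 = 33 + 12846 = 12879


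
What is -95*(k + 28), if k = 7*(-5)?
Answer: 665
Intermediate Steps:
k = -35
-95*(k + 28) = -95*(-35 + 28) = -95*(-7) = -1*(-665) = 665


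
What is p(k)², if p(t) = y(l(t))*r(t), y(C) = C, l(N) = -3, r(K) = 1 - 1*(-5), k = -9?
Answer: 324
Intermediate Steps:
r(K) = 6 (r(K) = 1 + 5 = 6)
p(t) = -18 (p(t) = -3*6 = -18)
p(k)² = (-18)² = 324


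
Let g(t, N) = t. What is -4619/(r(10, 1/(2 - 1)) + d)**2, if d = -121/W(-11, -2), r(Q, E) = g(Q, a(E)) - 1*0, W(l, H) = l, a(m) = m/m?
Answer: -4619/441 ≈ -10.474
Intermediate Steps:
a(m) = 1
r(Q, E) = Q (r(Q, E) = Q - 1*0 = Q + 0 = Q)
d = 11 (d = -121/(-11) = -121*(-1/11) = 11)
-4619/(r(10, 1/(2 - 1)) + d)**2 = -4619/(10 + 11)**2 = -4619/(21**2) = -4619/441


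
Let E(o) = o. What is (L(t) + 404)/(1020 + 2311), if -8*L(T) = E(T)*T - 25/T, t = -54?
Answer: 17039/1438992 ≈ 0.011841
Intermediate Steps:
L(T) = -T²/8 + 25/(8*T) (L(T) = -(T*T - 25/T)/8 = -(T² - 25/T)/8 = -T²/8 + 25/(8*T))
(L(t) + 404)/(1020 + 2311) = ((⅛)*(25 - 1*(-54)³)/(-54) + 404)/(1020 + 2311) = ((⅛)*(-1/54)*(25 - 1*(-157464)) + 404)/3331 = ((⅛)*(-1/54)*(25 + 157464) + 404)*(1/3331) = ((⅛)*(-1/54)*157489 + 404)*(1/3331) = (-157489/432 + 404)*(1/3331) = (17039/432)*(1/3331) = 17039/1438992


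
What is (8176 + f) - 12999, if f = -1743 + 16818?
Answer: 10252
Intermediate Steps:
f = 15075
(8176 + f) - 12999 = (8176 + 15075) - 12999 = 23251 - 12999 = 10252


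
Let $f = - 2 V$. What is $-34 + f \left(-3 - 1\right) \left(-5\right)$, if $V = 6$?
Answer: $-274$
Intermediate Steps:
$f = -12$ ($f = \left(-2\right) 6 = -12$)
$-34 + f \left(-3 - 1\right) \left(-5\right) = -34 - 12 \left(-3 - 1\right) \left(-5\right) = -34 - 12 \left(\left(-4\right) \left(-5\right)\right) = -34 - 240 = -274$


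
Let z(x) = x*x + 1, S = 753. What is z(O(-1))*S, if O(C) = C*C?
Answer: 1506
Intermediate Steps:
O(C) = C²
z(x) = 1 + x² (z(x) = x² + 1 = 1 + x²)
z(O(-1))*S = (1 + ((-1)²)²)*753 = (1 + 1²)*753 = (1 + 1)*753 = 2*753 = 1506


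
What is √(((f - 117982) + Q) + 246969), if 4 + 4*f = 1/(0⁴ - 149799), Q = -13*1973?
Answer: √9275421815122749/299598 ≈ 321.46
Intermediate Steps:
Q = -25649
f = -599197/599196 (f = -1 + 1/(4*(0⁴ - 149799)) = -1 + 1/(4*(0 - 149799)) = -1 + (¼)/(-149799) = -1 + (¼)*(-1/149799) = -1 - 1/599196 = -599197/599196 ≈ -1.0000)
√(((f - 117982) + Q) + 246969) = √(((-599197/599196 - 117982) - 25649) + 246969) = √((-70694941669/599196 - 25649) + 246969) = √(-86063719873/599196 + 246969) = √(61919117051/599196) = √9275421815122749/299598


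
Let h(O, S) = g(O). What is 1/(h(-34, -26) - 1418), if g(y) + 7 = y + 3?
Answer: -1/1456 ≈ -0.00068681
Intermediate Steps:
g(y) = -4 + y (g(y) = -7 + (y + 3) = -7 + (3 + y) = -4 + y)
h(O, S) = -4 + O
1/(h(-34, -26) - 1418) = 1/((-4 - 34) - 1418) = 1/(-38 - 1418) = 1/(-1456) = -1/1456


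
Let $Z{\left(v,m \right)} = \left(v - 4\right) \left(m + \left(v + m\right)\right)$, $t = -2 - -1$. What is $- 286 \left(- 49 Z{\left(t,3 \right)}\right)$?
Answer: $-350350$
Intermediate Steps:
$t = -1$ ($t = -2 + 1 = -1$)
$Z{\left(v,m \right)} = \left(-4 + v\right) \left(v + 2 m\right)$ ($Z{\left(v,m \right)} = \left(-4 + v\right) \left(m + \left(m + v\right)\right) = \left(-4 + v\right) \left(v + 2 m\right)$)
$- 286 \left(- 49 Z{\left(t,3 \right)}\right) = - 286 \left(- 49 \left(\left(-1\right)^{2} - 24 - -4 + 2 \cdot 3 \left(-1\right)\right)\right) = - 286 \left(- 49 \left(1 - 24 + 4 - 6\right)\right) = - 286 \left(\left(-49\right) \left(-25\right)\right) = \left(-286\right) 1225 = -350350$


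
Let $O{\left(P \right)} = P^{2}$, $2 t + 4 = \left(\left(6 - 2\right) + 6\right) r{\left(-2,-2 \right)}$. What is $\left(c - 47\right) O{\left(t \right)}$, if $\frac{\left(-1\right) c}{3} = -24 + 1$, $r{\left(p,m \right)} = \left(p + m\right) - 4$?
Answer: $38808$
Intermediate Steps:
$r{\left(p,m \right)} = -4 + m + p$ ($r{\left(p,m \right)} = \left(m + p\right) - 4 = -4 + m + p$)
$c = 69$ ($c = - 3 \left(-24 + 1\right) = \left(-3\right) \left(-23\right) = 69$)
$t = -42$ ($t = -2 + \frac{\left(\left(6 - 2\right) + 6\right) \left(-4 - 2 - 2\right)}{2} = -2 + \frac{\left(4 + 6\right) \left(-8\right)}{2} = -2 + \frac{10 \left(-8\right)}{2} = -2 + \frac{1}{2} \left(-80\right) = -2 - 40 = -42$)
$\left(c - 47\right) O{\left(t \right)} = \left(69 - 47\right) \left(-42\right)^{2} = 22 \cdot 1764 = 38808$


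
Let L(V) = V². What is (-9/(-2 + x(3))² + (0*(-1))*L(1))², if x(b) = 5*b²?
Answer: 81/3418801 ≈ 2.3693e-5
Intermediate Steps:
(-9/(-2 + x(3))² + (0*(-1))*L(1))² = (-9/(-2 + 5*3²)² + (0*(-1))*1²)² = (-9/(-2 + 5*9)² + 0*1)² = (-9/(-2 + 45)² + 0)² = (-9/(43²) + 0)² = (-9/1849 + 0)² = (-9/1849)² = 81/3418801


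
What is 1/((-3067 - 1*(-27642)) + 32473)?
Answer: 1/57048 ≈ 1.7529e-5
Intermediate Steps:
1/((-3067 - 1*(-27642)) + 32473) = 1/((-3067 + 27642) + 32473) = 1/(24575 + 32473) = 1/57048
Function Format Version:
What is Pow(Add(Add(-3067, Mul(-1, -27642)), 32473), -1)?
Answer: Rational(1, 57048) ≈ 1.7529e-5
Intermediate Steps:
Pow(Add(Add(-3067, Mul(-1, -27642)), 32473), -1) = Pow(Add(Add(-3067, 27642), 32473), -1) = Pow(Add(24575, 32473), -1) = Pow(57048, -1) = Rational(1, 57048)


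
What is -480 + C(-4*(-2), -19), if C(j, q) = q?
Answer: -499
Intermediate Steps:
-480 + C(-4*(-2), -19) = -480 - 19 = -499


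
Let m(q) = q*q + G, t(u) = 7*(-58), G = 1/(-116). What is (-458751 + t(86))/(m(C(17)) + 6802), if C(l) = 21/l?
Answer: -15392779268/228081115 ≈ -67.488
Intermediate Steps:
G = -1/116 ≈ -0.0086207
t(u) = -406
m(q) = -1/116 + q**2 (m(q) = q*q - 1/116 = q**2 - 1/116 = -1/116 + q**2)
(-458751 + t(86))/(m(C(17)) + 6802) = (-458751 - 406)/((-1/116 + (21/17)**2) + 6802) = -459157/((-1/116 + (21*(1/17))**2) + 6802) = -459157/((-1/116 + (21/17)**2) + 6802) = -459157/((-1/116 + 441/289) + 6802) = -459157/(50867/33524 + 6802) = -459157/228081115/33524 = -459157*33524/228081115 = -15392779268/228081115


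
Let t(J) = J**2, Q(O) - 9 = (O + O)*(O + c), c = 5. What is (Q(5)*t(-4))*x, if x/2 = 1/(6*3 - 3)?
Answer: 3488/15 ≈ 232.53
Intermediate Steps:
Q(O) = 9 + 2*O*(5 + O) (Q(O) = 9 + (O + O)*(O + 5) = 9 + (2*O)*(5 + O) = 9 + 2*O*(5 + O))
x = 2/15 (x = 2/(6*3 - 3) = 2/(18 - 3) = 2/15 ≈ 0.13333)
(Q(5)*t(-4))*x = ((9 + 2*5**2 + 10*5)*(-4)**2)*(2/15) = ((9 + 2*25 + 50)*16)*(2/15) = ((9 + 50 + 50)*16)*(2/15) = (109*16)*(2/15) = 1744*(2/15) = 3488/15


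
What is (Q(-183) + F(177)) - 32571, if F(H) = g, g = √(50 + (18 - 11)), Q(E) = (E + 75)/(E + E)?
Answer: -1986813/61 + √57 ≈ -32563.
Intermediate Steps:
Q(E) = (75 + E)/(2*E) (Q(E) = (75 + E)/((2*E)) = (75 + E)*(1/(2*E)) = (75 + E)/(2*E))
g = √57 (g = √(50 + 7) = √57 ≈ 7.5498)
F(H) = √57
(Q(-183) + F(177)) - 32571 = ((½)*(75 - 183)/(-183) + √57) - 32571 = ((½)*(-1/183)*(-108) + √57) - 32571 = (18/61 + √57) - 32571 = -1986813/61 + √57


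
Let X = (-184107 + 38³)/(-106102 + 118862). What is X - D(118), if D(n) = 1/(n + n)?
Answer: -1525611/150568 ≈ -10.132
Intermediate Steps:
D(n) = 1/(2*n)
X = -25847/2552 (X = (-184107 + 54872)/12760 = -129235*1/12760 = -25847/2552 ≈ -10.128)
X - D(118) = -25847/2552 - 1/(2*118) = -25847/2552 - 1*1/236 = -25847/2552 - 1/236 = -1525611/150568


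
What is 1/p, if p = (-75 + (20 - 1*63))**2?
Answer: 1/13924 ≈ 7.1818e-5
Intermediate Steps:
p = 13924 (p = (-75 + (20 - 63))**2 = (-75 - 43)**2 = (-118)**2 = 13924)
1/p = 1/13924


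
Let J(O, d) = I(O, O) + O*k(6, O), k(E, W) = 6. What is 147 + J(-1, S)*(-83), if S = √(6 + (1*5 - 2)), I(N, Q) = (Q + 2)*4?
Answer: 313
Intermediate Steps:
I(N, Q) = 8 + 4*Q (I(N, Q) = (2 + Q)*4 = 8 + 4*Q)
S = 3 (S = √(6 + (5 - 2)) = √(6 + 3) = √9 = 3)
J(O, d) = 8 + 10*O (J(O, d) = (8 + 4*O) + O*6 = (8 + 4*O) + 6*O = 8 + 10*O)
147 + J(-1, S)*(-83) = 147 + (8 + 10*(-1))*(-83) = 147 + (8 - 10)*(-83) = 147 - 2*(-83) = 147 + 166 = 313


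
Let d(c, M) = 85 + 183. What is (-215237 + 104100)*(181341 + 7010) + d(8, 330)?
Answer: -20932764819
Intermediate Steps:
d(c, M) = 268
(-215237 + 104100)*(181341 + 7010) + d(8, 330) = (-215237 + 104100)*(181341 + 7010) + 268 = -111137*188351 + 268 = -20932765087 + 268 = -20932764819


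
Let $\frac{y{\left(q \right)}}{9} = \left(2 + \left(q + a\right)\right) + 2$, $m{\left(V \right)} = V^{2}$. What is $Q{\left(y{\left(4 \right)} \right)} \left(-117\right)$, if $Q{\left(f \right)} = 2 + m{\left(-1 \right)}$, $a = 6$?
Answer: $-351$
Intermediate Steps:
$y{\left(q \right)} = 90 + 9 q$ ($y{\left(q \right)} = 9 \left(\left(2 + \left(q + 6\right)\right) + 2\right) = 9 \left(\left(2 + \left(6 + q\right)\right) + 2\right) = 9 \left(\left(8 + q\right) + 2\right) = 9 \left(10 + q\right) = 90 + 9 q$)
$Q{\left(f \right)} = 3$ ($Q{\left(f \right)} = 2 + \left(-1\right)^{2} = 2 + 1 = 3$)
$Q{\left(y{\left(4 \right)} \right)} \left(-117\right) = 3 \left(-117\right) = -351$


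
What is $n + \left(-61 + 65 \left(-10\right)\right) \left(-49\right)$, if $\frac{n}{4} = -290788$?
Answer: $-1128313$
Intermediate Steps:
$n = -1163152$ ($n = 4 \left(-290788\right) = -1163152$)
$n + \left(-61 + 65 \left(-10\right)\right) \left(-49\right) = -1163152 + \left(-61 + 65 \left(-10\right)\right) \left(-49\right) = -1163152 + \left(-61 - 650\right) \left(-49\right) = -1163152 - -34839 = -1163152 + 34839 = -1128313$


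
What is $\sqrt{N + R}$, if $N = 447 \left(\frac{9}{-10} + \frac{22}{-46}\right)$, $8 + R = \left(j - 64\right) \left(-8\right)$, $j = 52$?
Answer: $\frac{i \sqrt{27935570}}{230} \approx 22.98 i$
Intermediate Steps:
$R = 88$ ($R = -8 + \left(52 - 64\right) \left(-8\right) = -8 - -96 = -8 + 96 = 88$)
$N = - \frac{141699}{230}$ ($N = 447 \left(9 \left(- \frac{1}{10}\right) + 22 \left(- \frac{1}{46}\right)\right) = 447 \left(- \frac{9}{10} - \frac{11}{23}\right) = 447 \left(- \frac{317}{230}\right) = - \frac{141699}{230} \approx -616.08$)
$\sqrt{N + R} = \sqrt{- \frac{141699}{230} + 88} = \sqrt{- \frac{121459}{230}} = \frac{i \sqrt{27935570}}{230}$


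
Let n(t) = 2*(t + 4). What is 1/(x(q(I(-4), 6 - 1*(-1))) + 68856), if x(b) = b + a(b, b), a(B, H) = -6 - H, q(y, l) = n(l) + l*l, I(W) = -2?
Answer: 1/68850 ≈ 1.4524e-5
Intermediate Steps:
n(t) = 8 + 2*t (n(t) = 2*(4 + t) = 8 + 2*t)
q(y, l) = 8 + l² + 2*l (q(y, l) = (8 + 2*l) + l*l = (8 + 2*l) + l² = 8 + l² + 2*l)
x(b) = -6 (x(b) = b + (-6 - b) = -6)
1/(x(q(I(-4), 6 - 1*(-1))) + 68856) = 1/(-6 + 68856) = 1/68850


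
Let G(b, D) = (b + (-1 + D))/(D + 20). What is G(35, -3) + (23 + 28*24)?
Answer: 11846/17 ≈ 696.82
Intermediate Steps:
G(b, D) = (-1 + D + b)/(20 + D)
G(35, -3) + (23 + 28*24) = (-1 - 3 + 35)/(20 - 3) + (23 + 28*24) = 31/17 + (23 + 672) = (1/17)*31 + 695 = 31/17 + 695 = 11846/17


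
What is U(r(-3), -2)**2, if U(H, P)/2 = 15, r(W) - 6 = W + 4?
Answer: 900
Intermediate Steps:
r(W) = 10 + W (r(W) = 6 + (W + 4) = 6 + (4 + W) = 10 + W)
U(H, P) = 30 (U(H, P) = 2*15 = 30)
U(r(-3), -2)**2 = 30**2 = 900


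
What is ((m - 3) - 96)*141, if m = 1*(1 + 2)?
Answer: -13536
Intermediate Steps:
m = 3 (m = 1*3 = 3)
((m - 3) - 96)*141 = ((3 - 3) - 96)*141 = (0 - 96)*141 = -96*141 = -13536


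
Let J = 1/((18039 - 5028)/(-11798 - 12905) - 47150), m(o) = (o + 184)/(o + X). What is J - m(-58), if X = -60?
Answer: 73378388566/68720808199 ≈ 1.0678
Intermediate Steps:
m(o) = (184 + o)/(-60 + o) (m(o) = (o + 184)/(o - 60) = (184 + o)/(-60 + o))
J = -24703/1164759461 (J = 1/(13011/(-24703) - 47150) = 1/(13011*(-1/24703) - 47150) = 1/(-13011/24703 - 47150) = 1/(-1164759461/24703) = -24703/1164759461 ≈ -2.1209e-5)
J - m(-58) = -24703/1164759461 - (184 - 58)/(-60 - 58) = -24703/1164759461 - 126/(-118) = -24703/1164759461 - (-1)*126/118 = -24703/1164759461 - 1*(-63/59) = -24703/1164759461 + 63/59 = 73378388566/68720808199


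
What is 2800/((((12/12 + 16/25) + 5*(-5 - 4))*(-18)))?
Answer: 8750/2439 ≈ 3.5875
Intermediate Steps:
2800/((((12/12 + 16/25) + 5*(-5 - 4))*(-18))) = 2800/((((12*(1/12) + 16*(1/25)) + 5*(-9))*(-18))) = 2800/((((1 + 16/25) - 45)*(-18))) = 2800/(((41/25 - 45)*(-18))) = 2800/((-1084/25*(-18))) = 2800/(19512/25) = 2800*(25/19512) = 8750/2439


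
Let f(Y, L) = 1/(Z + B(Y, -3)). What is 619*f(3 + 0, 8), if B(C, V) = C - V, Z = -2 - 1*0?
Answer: 619/4 ≈ 154.75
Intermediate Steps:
Z = -2 (Z = -2 + 0 = -2)
f(Y, L) = 1/(1 + Y) (f(Y, L) = 1/(-2 + (Y - 1*(-3))) = 1/(-2 + (Y + 3)) = 1/(-2 + (3 + Y)) = 1/(1 + Y))
619*f(3 + 0, 8) = 619/(1 + (3 + 0)) = 619/(1 + 3) = 619/4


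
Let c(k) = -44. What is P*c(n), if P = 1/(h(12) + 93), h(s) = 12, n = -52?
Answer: -44/105 ≈ -0.41905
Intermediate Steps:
P = 1/105 (P = 1/(12 + 93) = 1/105 ≈ 0.0095238)
P*c(n) = (1/105)*(-44) = -44/105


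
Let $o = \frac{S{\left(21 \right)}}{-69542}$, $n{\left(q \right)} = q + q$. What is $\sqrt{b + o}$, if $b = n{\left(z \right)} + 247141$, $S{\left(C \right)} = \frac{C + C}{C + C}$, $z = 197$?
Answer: $\frac{3 \sqrt{133011275518022}}{69542} \approx 497.53$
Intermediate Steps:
$n{\left(q \right)} = 2 q$
$S{\left(C \right)} = 1$ ($S{\left(C \right)} = \frac{2 C}{2 C} = 2 C \frac{1}{2 C} = 1$)
$b = 247535$ ($b = 2 \cdot 197 + 247141 = 394 + 247141 = 247535$)
$o = - \frac{1}{69542}$ ($o = 1 \frac{1}{-69542} = 1 \left(- \frac{1}{69542}\right) = - \frac{1}{69542} \approx -1.438 \cdot 10^{-5}$)
$\sqrt{b + o} = \sqrt{247535 - \frac{1}{69542}} = \sqrt{\frac{17214078969}{69542}} = \frac{3 \sqrt{133011275518022}}{69542}$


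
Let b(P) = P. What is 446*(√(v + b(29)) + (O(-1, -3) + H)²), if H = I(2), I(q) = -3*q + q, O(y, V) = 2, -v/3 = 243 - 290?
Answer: 1784 + 446*√170 ≈ 7599.1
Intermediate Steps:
v = 141 (v = -3*(243 - 290) = -3*(-47) = 141)
I(q) = -2*q
H = -4 (H = -2*2 = -4)
446*(√(v + b(29)) + (O(-1, -3) + H)²) = 446*(√(141 + 29) + (2 - 4)²) = 446*(√170 + (-2)²) = 446*(√170 + 4) = 446*(4 + √170) = 1784 + 446*√170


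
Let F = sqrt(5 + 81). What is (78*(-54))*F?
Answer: -4212*sqrt(86) ≈ -39061.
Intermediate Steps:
F = sqrt(86) ≈ 9.2736
(78*(-54))*F = (78*(-54))*sqrt(86) = -4212*sqrt(86)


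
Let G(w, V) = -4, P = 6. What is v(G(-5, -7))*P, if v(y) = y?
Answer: -24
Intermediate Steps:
v(G(-5, -7))*P = -4*6 = -24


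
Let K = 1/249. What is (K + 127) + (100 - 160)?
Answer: 16684/249 ≈ 67.004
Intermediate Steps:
K = 1/249 ≈ 0.0040161
(K + 127) + (100 - 160) = (1/249 + 127) + (100 - 160) = 31624/249 - 60 = 16684/249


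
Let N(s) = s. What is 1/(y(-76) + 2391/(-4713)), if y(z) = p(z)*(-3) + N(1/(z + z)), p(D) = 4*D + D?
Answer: 238792/272100165 ≈ 0.00087759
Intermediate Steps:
p(D) = 5*D
y(z) = 1/(2*z) - 15*z (y(z) = (5*z)*(-3) + 1/(z + z) = -15*z + 1/(2*z) = 1/(2*z) - 15*z)
1/(y(-76) + 2391/(-4713)) = 1/(((½)/(-76) - 15*(-76)) + 2391/(-4713)) = 1/(((½)*(-1/76) + 1140) + 2391*(-1/4713)) = 1/((-1/152 + 1140) - 797/1571) = 1/(173279/152 - 797/1571) = 1/(272100165/238792) = 238792/272100165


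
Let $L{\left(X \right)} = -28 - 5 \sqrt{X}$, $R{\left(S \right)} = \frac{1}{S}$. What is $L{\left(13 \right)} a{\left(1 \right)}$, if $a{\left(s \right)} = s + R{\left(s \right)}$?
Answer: $-56 - 10 \sqrt{13} \approx -92.056$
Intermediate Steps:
$a{\left(s \right)} = s + \frac{1}{s}$
$L{\left(13 \right)} a{\left(1 \right)} = \left(-28 - 5 \sqrt{13}\right) \left(1 + 1^{-1}\right) = \left(-28 - 5 \sqrt{13}\right) \left(1 + 1\right) = \left(-28 - 5 \sqrt{13}\right) 2 = -56 - 10 \sqrt{13}$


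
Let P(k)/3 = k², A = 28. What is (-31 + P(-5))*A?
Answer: 1232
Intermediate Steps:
P(k) = 3*k²
(-31 + P(-5))*A = (-31 + 3*(-5)²)*28 = (-31 + 3*25)*28 = (-31 + 75)*28 = 44*28 = 1232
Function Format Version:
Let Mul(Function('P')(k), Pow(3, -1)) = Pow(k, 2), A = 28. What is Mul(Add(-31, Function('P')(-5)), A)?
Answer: 1232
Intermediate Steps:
Function('P')(k) = Mul(3, Pow(k, 2))
Mul(Add(-31, Function('P')(-5)), A) = Mul(Add(-31, Mul(3, Pow(-5, 2))), 28) = Mul(Add(-31, Mul(3, 25)), 28) = Mul(Add(-31, 75), 28) = Mul(44, 28) = 1232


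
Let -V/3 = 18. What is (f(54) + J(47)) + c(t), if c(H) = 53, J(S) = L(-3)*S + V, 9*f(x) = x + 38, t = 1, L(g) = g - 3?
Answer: -2455/9 ≈ -272.78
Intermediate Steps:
V = -54 (V = -3*18 = -54)
L(g) = -3 + g
f(x) = 38/9 + x/9 (f(x) = (x + 38)/9 = (38 + x)/9 = 38/9 + x/9)
J(S) = -54 - 6*S (J(S) = (-3 - 3)*S - 54 = -6*S - 54 = -54 - 6*S)
(f(54) + J(47)) + c(t) = ((38/9 + (⅑)*54) + (-54 - 6*47)) + 53 = ((38/9 + 6) + (-54 - 282)) + 53 = (92/9 - 336) + 53 = -2932/9 + 53 = -2455/9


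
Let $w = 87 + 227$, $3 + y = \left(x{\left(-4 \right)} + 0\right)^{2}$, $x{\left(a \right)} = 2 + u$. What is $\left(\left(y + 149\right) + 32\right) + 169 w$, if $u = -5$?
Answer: $53253$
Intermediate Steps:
$x{\left(a \right)} = -3$ ($x{\left(a \right)} = 2 - 5 = -3$)
$y = 6$ ($y = -3 + \left(-3 + 0\right)^{2} = -3 + \left(-3\right)^{2} = -3 + 9 = 6$)
$w = 314$
$\left(\left(y + 149\right) + 32\right) + 169 w = \left(\left(6 + 149\right) + 32\right) + 169 \cdot 314 = \left(155 + 32\right) + 53066 = 187 + 53066 = 53253$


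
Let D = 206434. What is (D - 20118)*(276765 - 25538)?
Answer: 46807609732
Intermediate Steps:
(D - 20118)*(276765 - 25538) = (206434 - 20118)*(276765 - 25538) = 186316*251227 = 46807609732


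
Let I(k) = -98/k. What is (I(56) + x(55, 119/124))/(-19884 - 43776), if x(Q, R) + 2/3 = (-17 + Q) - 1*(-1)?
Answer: -439/763920 ≈ -0.00057467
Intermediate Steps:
x(Q, R) = -50/3 + Q (x(Q, R) = -⅔ + ((-17 + Q) - 1*(-1)) = -⅔ + ((-17 + Q) + 1) = -⅔ + (-16 + Q) = -50/3 + Q)
I(k) = -98/k
(I(56) + x(55, 119/124))/(-19884 - 43776) = (-98/56 + (-50/3 + 55))/(-19884 - 43776) = (-98*1/56 + 115/3)/(-63660) = (-7/4 + 115/3)*(-1/63660) = (439/12)*(-1/63660) = -439/763920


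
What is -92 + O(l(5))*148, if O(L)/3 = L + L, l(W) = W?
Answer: 4348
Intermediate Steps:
O(L) = 6*L (O(L) = 3*(L + L) = 3*(2*L) = 6*L)
-92 + O(l(5))*148 = -92 + (6*5)*148 = -92 + 30*148 = -92 + 4440 = 4348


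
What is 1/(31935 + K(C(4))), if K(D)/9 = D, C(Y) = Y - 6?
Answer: 1/31917 ≈ 3.1331e-5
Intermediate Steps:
C(Y) = -6 + Y
K(D) = 9*D
1/(31935 + K(C(4))) = 1/(31935 + 9*(-6 + 4)) = 1/(31935 + 9*(-2)) = 1/(31935 - 18) = 1/31917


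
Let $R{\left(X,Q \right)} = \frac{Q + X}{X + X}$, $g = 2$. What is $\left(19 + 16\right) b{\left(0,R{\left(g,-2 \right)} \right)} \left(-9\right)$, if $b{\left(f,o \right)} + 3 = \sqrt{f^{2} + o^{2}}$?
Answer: $945$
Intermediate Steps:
$R{\left(X,Q \right)} = \frac{Q + X}{2 X}$
$b{\left(f,o \right)} = -3 + \sqrt{f^{2} + o^{2}}$
$\left(19 + 16\right) b{\left(0,R{\left(g,-2 \right)} \right)} \left(-9\right) = \left(19 + 16\right) \left(-3 + \sqrt{0^{2} + \left(\frac{-2 + 2}{2 \cdot 2}\right)^{2}}\right) \left(-9\right) = 35 \left(-3 + \sqrt{0 + \left(\frac{1}{2} \cdot \frac{1}{2} \cdot 0\right)^{2}}\right) \left(-9\right) = 35 \left(-3 + \sqrt{0 + 0^{2}}\right) \left(-9\right) = 35 \left(-3 + \sqrt{0 + 0}\right) \left(-9\right) = 35 \left(-3 + \sqrt{0}\right) \left(-9\right) = 35 \left(-3 + 0\right) \left(-9\right) = 35 \left(-3\right) \left(-9\right) = \left(-105\right) \left(-9\right) = 945$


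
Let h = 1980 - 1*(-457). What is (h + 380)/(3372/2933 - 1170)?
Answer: -2754087/1142746 ≈ -2.4101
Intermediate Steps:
h = 2437 (h = 1980 + 457 = 2437)
(h + 380)/(3372/2933 - 1170) = (2437 + 380)/(3372/2933 - 1170) = 2817/(3372*(1/2933) - 1170) = 2817/(3372/2933 - 1170) = 2817/(-3428238/2933) = 2817*(-2933/3428238) = -2754087/1142746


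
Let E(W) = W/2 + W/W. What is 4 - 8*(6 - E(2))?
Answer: -28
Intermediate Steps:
E(W) = 1 + W/2 (E(W) = W*(1/2) + 1 = W/2 + 1 = 1 + W/2)
4 - 8*(6 - E(2)) = 4 - 8*(6 - (1 + (1/2)*2)) = 4 - 8*(6 - (1 + 1)) = 4 - 8*(6 - 1*2) = 4 - 8*(6 - 2) = 4 - 8*4 = 4 - 32 = -28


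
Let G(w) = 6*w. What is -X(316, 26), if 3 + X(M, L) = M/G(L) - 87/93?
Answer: 2309/1209 ≈ 1.9098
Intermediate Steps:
X(M, L) = -122/31 + M/(6*L) (X(M, L) = -3 + (M/((6*L)) - 87/93) = -3 + (M*(1/(6*L)) - 87*1/93) = -3 + (M/(6*L) - 29/31) = -3 + (-29/31 + M/(6*L)) = -122/31 + M/(6*L))
-X(316, 26) = -(-122/31 + (⅙)*316/26) = -(-122/31 + (⅙)*316*(1/26)) = -(-122/31 + 79/39) = -1*(-2309/1209) = 2309/1209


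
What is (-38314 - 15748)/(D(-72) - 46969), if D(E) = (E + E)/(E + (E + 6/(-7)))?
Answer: 9136478/7937593 ≈ 1.1510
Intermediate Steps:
D(E) = 2*E/(-6/7 + 2*E) (D(E) = (2*E)/(E + (E + 6*(-⅐))) = (2*E)/(E + (E - 6/7)) = (2*E)/(E + (-6/7 + E)) = (2*E)/(-6/7 + 2*E) = 2*E/(-6/7 + 2*E))
(-38314 - 15748)/(D(-72) - 46969) = (-38314 - 15748)/(7*(-72)/(-3 + 7*(-72)) - 46969) = -54062/(7*(-72)/(-3 - 504) - 46969) = -54062/(7*(-72)/(-507) - 46969) = -54062/(7*(-72)*(-1/507) - 46969) = -54062/(168/169 - 46969) = -54062/(-7937593/169) = -54062*(-169/7937593) = 9136478/7937593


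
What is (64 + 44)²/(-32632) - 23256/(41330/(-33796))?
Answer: 1602934833582/84292535 ≈ 19016.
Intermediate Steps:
(64 + 44)²/(-32632) - 23256/(41330/(-33796)) = 108²*(-1/32632) - 23256/(41330*(-1/33796)) = 11664*(-1/32632) - 23256/(-20665/16898) = -1458/4079 - 23256*(-16898/20665) = -1458/4079 + 392979888/20665 = 1602934833582/84292535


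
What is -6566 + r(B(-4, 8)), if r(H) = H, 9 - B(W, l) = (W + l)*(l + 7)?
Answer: -6617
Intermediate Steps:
B(W, l) = 9 - (7 + l)*(W + l) (B(W, l) = 9 - (W + l)*(l + 7) = 9 - (W + l)*(7 + l) = 9 - (7 + l)*(W + l))
-6566 + r(B(-4, 8)) = -6566 + (9 - 1*8² - 7*(-4) - 7*8 - 1*(-4)*8) = -6566 + (9 - 1*64 + 28 - 56 + 32) = -6566 + (9 - 64 + 28 - 56 + 32) = -6566 - 51 = -6617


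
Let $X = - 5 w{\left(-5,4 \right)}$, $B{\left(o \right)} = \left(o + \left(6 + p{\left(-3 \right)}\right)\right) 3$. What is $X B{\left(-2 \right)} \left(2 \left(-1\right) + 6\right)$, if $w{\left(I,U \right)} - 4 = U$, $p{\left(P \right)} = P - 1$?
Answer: $0$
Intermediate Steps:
$p{\left(P \right)} = -1 + P$
$B{\left(o \right)} = 6 + 3 o$ ($B{\left(o \right)} = \left(o + \left(6 - 4\right)\right) 3 = \left(o + 2\right) 3 = \left(2 + o\right) 3 = 6 + 3 o$)
$w{\left(I,U \right)} = 4 + U$
$X = -40$ ($X = - 5 \left(4 + 4\right) = \left(-5\right) 8 = -40$)
$X B{\left(-2 \right)} \left(2 \left(-1\right) + 6\right) = - 40 \left(6 + 3 \left(-2\right)\right) \left(2 \left(-1\right) + 6\right) = - 40 \left(6 - 6\right) \left(-2 + 6\right) = \left(-40\right) 0 \cdot 4 = 0 \cdot 4 = 0$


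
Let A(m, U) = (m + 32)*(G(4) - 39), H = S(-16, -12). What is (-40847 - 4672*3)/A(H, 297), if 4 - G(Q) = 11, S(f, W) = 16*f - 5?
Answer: -54863/10534 ≈ -5.2082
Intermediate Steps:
S(f, W) = -5 + 16*f
H = -261 (H = -5 + 16*(-16) = -5 - 256 = -261)
G(Q) = -7 (G(Q) = 4 - 1*11 = 4 - 11 = -7)
A(m, U) = -1472 - 46*m (A(m, U) = (m + 32)*(-7 - 39) = (32 + m)*(-46) = -1472 - 46*m)
(-40847 - 4672*3)/A(H, 297) = (-40847 - 4672*3)/(-1472 - 46*(-261)) = (-40847 - 14016)/(-1472 + 12006) = -54863/10534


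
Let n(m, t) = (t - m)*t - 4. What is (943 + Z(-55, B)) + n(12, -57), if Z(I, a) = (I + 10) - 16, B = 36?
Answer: 4811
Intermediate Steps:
n(m, t) = -4 + t*(t - m) (n(m, t) = t*(t - m) - 4 = -4 + t*(t - m))
Z(I, a) = -6 + I (Z(I, a) = (10 + I) - 16 = -6 + I)
(943 + Z(-55, B)) + n(12, -57) = (943 + (-6 - 55)) + (-4 + (-57)**2 - 1*12*(-57)) = (943 - 61) + (-4 + 3249 + 684) = 882 + 3929 = 4811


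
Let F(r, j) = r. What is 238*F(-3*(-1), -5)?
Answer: 714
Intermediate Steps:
238*F(-3*(-1), -5) = 238*(-3*(-1)) = 238*3 = 714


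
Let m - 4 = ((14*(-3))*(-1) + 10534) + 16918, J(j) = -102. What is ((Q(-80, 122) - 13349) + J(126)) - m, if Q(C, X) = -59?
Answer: -41008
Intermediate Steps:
m = 27498 (m = 4 + (((14*(-3))*(-1) + 10534) + 16918) = 4 + ((-42*(-1) + 10534) + 16918) = 4 + ((42 + 10534) + 16918) = 4 + (10576 + 16918) = 4 + 27494 = 27498)
((Q(-80, 122) - 13349) + J(126)) - m = ((-59 - 13349) - 102) - 1*27498 = (-13408 - 102) - 27498 = -13510 - 27498 = -41008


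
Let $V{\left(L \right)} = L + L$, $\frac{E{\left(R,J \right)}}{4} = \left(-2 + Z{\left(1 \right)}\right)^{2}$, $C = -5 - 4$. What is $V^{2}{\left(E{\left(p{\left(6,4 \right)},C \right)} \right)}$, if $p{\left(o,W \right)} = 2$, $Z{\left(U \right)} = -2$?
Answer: $16384$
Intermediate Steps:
$C = -9$ ($C = -5 - 4 = -9$)
$E{\left(R,J \right)} = 64$ ($E{\left(R,J \right)} = 4 \left(-2 - 2\right)^{2} = 4 \left(-4\right)^{2} = 4 \cdot 16 = 64$)
$V{\left(L \right)} = 2 L$
$V^{2}{\left(E{\left(p{\left(6,4 \right)},C \right)} \right)} = \left(2 \cdot 64\right)^{2} = 128^{2} = 16384$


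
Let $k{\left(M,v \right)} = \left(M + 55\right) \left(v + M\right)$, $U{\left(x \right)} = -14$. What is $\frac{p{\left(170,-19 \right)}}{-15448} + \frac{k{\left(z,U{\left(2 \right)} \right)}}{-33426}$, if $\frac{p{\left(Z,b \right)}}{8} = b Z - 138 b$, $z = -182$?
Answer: $- \frac{13871722}{32272803} \approx -0.42983$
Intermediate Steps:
$p{\left(Z,b \right)} = - 1104 b + 8 Z b$ ($p{\left(Z,b \right)} = 8 \left(b Z - 138 b\right) = 8 \left(Z b - 138 b\right) = 8 \left(- 138 b + Z b\right) = - 1104 b + 8 Z b$)
$k{\left(M,v \right)} = \left(55 + M\right) \left(M + v\right)$
$\frac{p{\left(170,-19 \right)}}{-15448} + \frac{k{\left(z,U{\left(2 \right)} \right)}}{-33426} = \frac{8 \left(-19\right) \left(-138 + 170\right)}{-15448} + \frac{\left(-182\right)^{2} + 55 \left(-182\right) + 55 \left(-14\right) - -2548}{-33426} = 8 \left(-19\right) 32 \left(- \frac{1}{15448}\right) + \left(33124 - 10010 - 770 + 2548\right) \left(- \frac{1}{33426}\right) = \left(-4864\right) \left(- \frac{1}{15448}\right) + 24892 \left(- \frac{1}{33426}\right) = \frac{608}{1931} - \frac{12446}{16713} = - \frac{13871722}{32272803}$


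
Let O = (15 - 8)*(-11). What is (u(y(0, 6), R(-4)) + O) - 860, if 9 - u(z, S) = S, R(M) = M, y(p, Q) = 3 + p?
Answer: -924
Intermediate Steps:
O = -77 (O = 7*(-11) = -77)
u(z, S) = 9 - S
(u(y(0, 6), R(-4)) + O) - 860 = ((9 - 1*(-4)) - 77) - 860 = ((9 + 4) - 77) - 860 = (13 - 77) - 860 = -64 - 860 = -924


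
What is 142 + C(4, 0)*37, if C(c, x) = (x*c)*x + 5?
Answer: 327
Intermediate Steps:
C(c, x) = 5 + c*x**2 (C(c, x) = (c*x)*x + 5 = c*x**2 + 5 = 5 + c*x**2)
142 + C(4, 0)*37 = 142 + (5 + 4*0**2)*37 = 142 + (5 + 4*0)*37 = 142 + (5 + 0)*37 = 142 + 5*37 = 142 + 185 = 327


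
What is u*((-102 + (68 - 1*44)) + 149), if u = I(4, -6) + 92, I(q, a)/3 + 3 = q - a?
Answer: 8023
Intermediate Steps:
I(q, a) = -9 - 3*a + 3*q (I(q, a) = -9 + 3*(q - a) = -9 + (-3*a + 3*q) = -9 - 3*a + 3*q)
u = 113 (u = (-9 - 3*(-6) + 3*4) + 92 = (-9 + 18 + 12) + 92 = 21 + 92 = 113)
u*((-102 + (68 - 1*44)) + 149) = 113*((-102 + (68 - 1*44)) + 149) = 113*((-102 + (68 - 44)) + 149) = 113*((-102 + 24) + 149) = 113*(-78 + 149) = 113*71 = 8023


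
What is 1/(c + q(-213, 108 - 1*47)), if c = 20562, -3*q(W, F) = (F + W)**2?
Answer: 3/38582 ≈ 7.7756e-5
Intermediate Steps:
q(W, F) = -(F + W)**2/3
1/(c + q(-213, 108 - 1*47)) = 1/(20562 - ((108 - 1*47) - 213)**2/3) = 1/(20562 - ((108 - 47) - 213)**2/3) = 1/(20562 - (61 - 213)**2/3) = 1/(20562 - 1/3*(-152)**2) = 1/(20562 - 1/3*23104) = 1/(20562 - 23104/3) = 1/(38582/3) = 3/38582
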